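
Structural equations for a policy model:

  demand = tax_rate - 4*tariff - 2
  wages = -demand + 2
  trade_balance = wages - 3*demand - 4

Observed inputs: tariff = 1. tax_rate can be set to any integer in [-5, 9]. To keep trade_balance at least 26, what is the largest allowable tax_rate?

tax_rate = -1

Substituting into the demand equation gives demand = tax_rate - 6.
wages becomes -tax_rate + 8.
This gives trade_balance = -4*tax_rate + 22.
Require -4*tax_rate + 22 ≥ 26, so tax_rate ≤ -1.
The largest integer in [-5, 9] satisfying this is -1.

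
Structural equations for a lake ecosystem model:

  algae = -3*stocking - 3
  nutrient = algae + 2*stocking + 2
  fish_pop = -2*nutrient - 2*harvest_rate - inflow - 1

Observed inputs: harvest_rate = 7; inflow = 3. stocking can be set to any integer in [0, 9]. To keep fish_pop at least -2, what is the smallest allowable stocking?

Substituting into the nutrient equation gives nutrient = -stocking - 1.
Substituting into the fish_pop equation gives fish_pop = 2*stocking - 16.
Require 2*stocking - 16 ≥ -2, so stocking ≥ 7.
The smallest integer in [0, 9] satisfying this is 7.

stocking = 7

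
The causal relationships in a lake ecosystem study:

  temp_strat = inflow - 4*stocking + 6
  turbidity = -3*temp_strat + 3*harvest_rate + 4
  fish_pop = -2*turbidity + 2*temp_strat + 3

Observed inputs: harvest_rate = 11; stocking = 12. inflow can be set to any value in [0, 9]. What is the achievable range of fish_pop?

Substituting into the temp_strat equation gives temp_strat = inflow - 42.
This gives turbidity = -3*inflow + 163.
Substituting into the fish_pop equation gives fish_pop = 8*inflow - 407.
Linear in inflow, so extremes are at the endpoints: inflow = 0 gives fish_pop = -407; inflow = 9 gives fish_pop = -335.

-407 to -335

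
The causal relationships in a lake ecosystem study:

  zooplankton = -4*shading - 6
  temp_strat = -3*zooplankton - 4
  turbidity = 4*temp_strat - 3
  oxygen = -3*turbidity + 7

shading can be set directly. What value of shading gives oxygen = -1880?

shading = 12

Substituting into the temp_strat equation gives temp_strat = 12*shading + 14.
Substituting into the turbidity equation gives turbidity = 48*shading + 53.
oxygen becomes -144*shading - 152.
Solve -144*shading - 152 = -1880: shading = (-1880 + 152) / -144 = 12.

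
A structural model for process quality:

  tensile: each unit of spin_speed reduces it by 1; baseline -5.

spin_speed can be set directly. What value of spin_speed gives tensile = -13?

spin_speed = 8

Solve -spin_speed - 5 = -13: spin_speed = (-13 + 5) / -1 = 8.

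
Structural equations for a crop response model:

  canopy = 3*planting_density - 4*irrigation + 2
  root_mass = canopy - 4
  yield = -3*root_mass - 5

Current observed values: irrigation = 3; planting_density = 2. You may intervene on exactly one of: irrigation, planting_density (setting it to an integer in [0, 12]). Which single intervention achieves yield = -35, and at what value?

Intervening on irrigation: yield = 12*irrigation - 17. Reaching -35 requires irrigation = -3/2, not an integer.
Intervening on planting_density: with other inputs at their observed values, yield = -9*planting_density + 37. Solving for -35 gives planting_density = 8, within [0, 12].

set planting_density = 8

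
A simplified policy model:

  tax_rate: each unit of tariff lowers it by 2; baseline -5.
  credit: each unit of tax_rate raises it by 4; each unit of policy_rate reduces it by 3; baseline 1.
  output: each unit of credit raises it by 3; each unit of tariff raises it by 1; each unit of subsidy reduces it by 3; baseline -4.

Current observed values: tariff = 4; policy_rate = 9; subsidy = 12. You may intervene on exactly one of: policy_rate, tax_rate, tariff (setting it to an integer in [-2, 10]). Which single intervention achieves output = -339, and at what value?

Intervening on policy_rate: output = -9*policy_rate - 189. Reaching -339 requires policy_rate = 50/3, not an integer.
Intervening on tax_rate: output = 12*tax_rate - 114. Reaching -339 requires tax_rate = -75/4, not an integer.
Intervening on tariff: with other inputs at their observed values, output = -23*tariff - 178. Solving for -339 gives tariff = 7, within [-2, 10].

set tariff = 7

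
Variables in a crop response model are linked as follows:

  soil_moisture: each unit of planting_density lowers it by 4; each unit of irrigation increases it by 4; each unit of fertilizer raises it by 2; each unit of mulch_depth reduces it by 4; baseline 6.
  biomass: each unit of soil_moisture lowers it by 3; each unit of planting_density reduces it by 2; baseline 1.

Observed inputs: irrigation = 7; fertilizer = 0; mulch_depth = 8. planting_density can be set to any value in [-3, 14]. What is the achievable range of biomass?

Substituting into the soil_moisture equation gives soil_moisture = -4*planting_density + 2.
Substituting into the biomass equation gives biomass = 10*planting_density - 5.
Linear in planting_density, so extremes are at the endpoints: planting_density = -3 gives biomass = -35; planting_density = 14 gives biomass = 135.

-35 to 135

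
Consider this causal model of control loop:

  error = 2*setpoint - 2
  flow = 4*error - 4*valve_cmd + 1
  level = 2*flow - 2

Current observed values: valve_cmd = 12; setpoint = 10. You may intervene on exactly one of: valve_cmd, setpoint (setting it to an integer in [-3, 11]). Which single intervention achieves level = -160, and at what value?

Intervening on valve_cmd: level = -8*valve_cmd + 144. Reaching -160 requires valve_cmd = 38, outside [-3, 11].
Intervening on setpoint: with other inputs at their observed values, level = 16*setpoint - 112. Solving for -160 gives setpoint = -3, within [-3, 11].

set setpoint = -3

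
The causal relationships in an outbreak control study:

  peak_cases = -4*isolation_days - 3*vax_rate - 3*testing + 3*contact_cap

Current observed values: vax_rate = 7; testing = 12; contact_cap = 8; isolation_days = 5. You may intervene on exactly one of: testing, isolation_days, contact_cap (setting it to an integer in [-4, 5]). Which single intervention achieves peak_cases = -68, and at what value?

set contact_cap = 3

Intervening on testing: peak_cases = -3*testing - 17. Reaching -68 requires testing = 17, outside [-4, 5].
Intervening on isolation_days: peak_cases = -4*isolation_days - 33. Reaching -68 requires isolation_days = 35/4, not an integer.
Intervening on contact_cap: with other inputs at their observed values, peak_cases = 3*contact_cap - 77. Solving for -68 gives contact_cap = 3, within [-4, 5].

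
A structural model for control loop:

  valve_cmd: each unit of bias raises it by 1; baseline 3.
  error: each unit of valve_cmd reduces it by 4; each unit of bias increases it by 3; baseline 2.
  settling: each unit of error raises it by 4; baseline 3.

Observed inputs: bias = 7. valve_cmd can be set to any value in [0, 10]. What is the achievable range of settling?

Intervening on valve_cmd fixes its value directly, overriding its dependence on bias.
Substituting into the error equation gives error = -4*valve_cmd + 23.
Substituting into the settling equation gives settling = -16*valve_cmd + 95.
Linear in valve_cmd, so extremes are at the endpoints: valve_cmd = 0 gives settling = 95; valve_cmd = 10 gives settling = -65.

-65 to 95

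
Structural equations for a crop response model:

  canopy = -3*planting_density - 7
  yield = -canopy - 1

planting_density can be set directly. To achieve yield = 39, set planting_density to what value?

planting_density = 11

Substituting into the yield equation gives yield = 3*planting_density + 6.
Solve 3*planting_density + 6 = 39: planting_density = (39 - 6) / 3 = 11.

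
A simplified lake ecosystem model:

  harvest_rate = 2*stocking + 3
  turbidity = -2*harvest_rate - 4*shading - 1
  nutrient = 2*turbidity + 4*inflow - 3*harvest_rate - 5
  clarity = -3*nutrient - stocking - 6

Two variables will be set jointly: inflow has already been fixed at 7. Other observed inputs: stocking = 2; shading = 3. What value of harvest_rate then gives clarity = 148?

With inflow held at 7:
Intervening on harvest_rate fixes its value directly, overriding its dependence on stocking.
Substituting into the turbidity equation gives turbidity = -2*harvest_rate - 13.
nutrient becomes -7*harvest_rate - 3.
Substituting into the clarity equation gives clarity = 21*harvest_rate + 1.
Solve 21*harvest_rate + 1 = 148: harvest_rate = (148 - 1) / 21 = 7.

harvest_rate = 7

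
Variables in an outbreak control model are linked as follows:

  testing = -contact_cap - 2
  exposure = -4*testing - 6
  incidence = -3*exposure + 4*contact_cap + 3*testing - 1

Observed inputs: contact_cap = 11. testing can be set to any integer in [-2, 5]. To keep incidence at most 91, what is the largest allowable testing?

Intervening on testing fixes its value directly, overriding its dependence on contact_cap.
Substituting into the incidence equation gives incidence = 15*testing + 61.
Require 15*testing + 61 ≤ 91, so testing ≤ 2.
The largest integer in [-2, 5] satisfying this is 2.

testing = 2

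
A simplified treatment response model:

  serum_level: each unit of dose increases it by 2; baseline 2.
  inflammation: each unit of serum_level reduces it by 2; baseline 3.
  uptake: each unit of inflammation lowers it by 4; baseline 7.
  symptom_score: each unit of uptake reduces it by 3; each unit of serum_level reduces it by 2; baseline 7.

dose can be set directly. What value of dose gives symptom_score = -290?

dose = 5

Substituting into the inflammation equation gives inflammation = -4*dose - 1.
So uptake = 16*dose + 11.
So symptom_score = -52*dose - 30.
Solve -52*dose - 30 = -290: dose = (-290 + 30) / -52 = 5.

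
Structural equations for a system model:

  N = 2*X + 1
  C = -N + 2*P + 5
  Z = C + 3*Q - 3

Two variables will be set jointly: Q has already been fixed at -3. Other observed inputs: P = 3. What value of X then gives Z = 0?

X = -1

With Q held at -3:
Substituting into the C equation gives C = -2*X + 10.
Substituting into the Z equation gives Z = -2*X - 2.
Solve -2*X - 2 = 0: X = (0 + 2) / -2 = -1.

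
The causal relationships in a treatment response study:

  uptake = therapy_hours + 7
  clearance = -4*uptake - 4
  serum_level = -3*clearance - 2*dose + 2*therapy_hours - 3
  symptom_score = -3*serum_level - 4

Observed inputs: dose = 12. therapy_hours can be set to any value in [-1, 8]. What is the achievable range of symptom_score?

-547 to -169

Substituting into the clearance equation gives clearance = -4*therapy_hours - 32.
serum_level becomes 14*therapy_hours + 69.
So symptom_score = -42*therapy_hours - 211.
Linear in therapy_hours, so extremes are at the endpoints: therapy_hours = -1 gives symptom_score = -169; therapy_hours = 8 gives symptom_score = -547.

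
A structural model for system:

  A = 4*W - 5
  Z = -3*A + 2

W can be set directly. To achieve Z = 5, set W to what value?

W = 1

Substituting into the Z equation gives Z = -12*W + 17.
Solve -12*W + 17 = 5: W = (5 - 17) / -12 = 1.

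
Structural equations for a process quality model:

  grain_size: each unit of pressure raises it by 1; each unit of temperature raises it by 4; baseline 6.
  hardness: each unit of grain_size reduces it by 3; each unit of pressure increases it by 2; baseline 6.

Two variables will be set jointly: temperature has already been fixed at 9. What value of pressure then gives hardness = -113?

With temperature held at 9:
Substituting into the grain_size equation gives grain_size = pressure + 42.
So hardness = -pressure - 120.
Solve -pressure - 120 = -113: pressure = (-113 + 120) / -1 = -7.

pressure = -7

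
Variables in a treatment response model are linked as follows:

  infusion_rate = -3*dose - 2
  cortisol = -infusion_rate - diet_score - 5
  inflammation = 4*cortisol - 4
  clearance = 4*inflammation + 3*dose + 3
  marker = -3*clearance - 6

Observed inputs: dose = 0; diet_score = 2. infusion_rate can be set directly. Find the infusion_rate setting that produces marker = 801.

Intervening on infusion_rate fixes its value directly, overriding its dependence on dose.
Substituting into the cortisol equation gives cortisol = -infusion_rate - 7.
Substituting into the inflammation equation gives inflammation = -4*infusion_rate - 32.
clearance becomes -16*infusion_rate - 125.
Substituting into the marker equation gives marker = 48*infusion_rate + 369.
Solve 48*infusion_rate + 369 = 801: infusion_rate = (801 - 369) / 48 = 9.

infusion_rate = 9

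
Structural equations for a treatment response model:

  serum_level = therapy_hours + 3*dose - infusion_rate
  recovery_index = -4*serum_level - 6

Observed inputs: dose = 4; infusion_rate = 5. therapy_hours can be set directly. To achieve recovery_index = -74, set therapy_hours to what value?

Substituting into the serum_level equation gives serum_level = therapy_hours + 7.
Substituting into the recovery_index equation gives recovery_index = -4*therapy_hours - 34.
Solve -4*therapy_hours - 34 = -74: therapy_hours = (-74 + 34) / -4 = 10.

therapy_hours = 10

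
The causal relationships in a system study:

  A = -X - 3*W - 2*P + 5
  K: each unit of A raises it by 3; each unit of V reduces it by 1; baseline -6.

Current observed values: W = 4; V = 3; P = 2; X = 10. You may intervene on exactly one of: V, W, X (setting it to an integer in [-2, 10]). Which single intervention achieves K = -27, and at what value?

Intervening on V: K = -V - 69. Reaching -27 requires V = -42, outside [-2, 10].
Intervening on W: with other inputs at their observed values, K = -9*W - 36. Solving for -27 gives W = -1, within [-2, 10].
Intervening on X: K = -3*X - 42. Reaching -27 requires X = -5, outside [-2, 10].

set W = -1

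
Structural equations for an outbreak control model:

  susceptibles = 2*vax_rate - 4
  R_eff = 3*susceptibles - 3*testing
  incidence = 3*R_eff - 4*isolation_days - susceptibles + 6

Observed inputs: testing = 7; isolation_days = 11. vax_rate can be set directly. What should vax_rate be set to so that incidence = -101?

vax_rate = 2

Substituting into the R_eff equation gives R_eff = 6*vax_rate - 33.
incidence becomes 16*vax_rate - 133.
Solve 16*vax_rate - 133 = -101: vax_rate = (-101 + 133) / 16 = 2.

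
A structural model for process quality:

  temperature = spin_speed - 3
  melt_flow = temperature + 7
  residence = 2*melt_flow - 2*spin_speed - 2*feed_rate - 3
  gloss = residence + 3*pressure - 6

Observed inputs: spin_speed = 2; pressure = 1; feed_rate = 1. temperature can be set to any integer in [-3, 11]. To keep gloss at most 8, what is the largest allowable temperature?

temperature = 3

Intervening on temperature fixes its value directly, overriding its dependence on spin_speed.
Substituting into the residence equation gives residence = 2*temperature + 5.
Substituting into the gloss equation gives gloss = 2*temperature + 2.
Require 2*temperature + 2 ≤ 8, so temperature ≤ 3.
The largest integer in [-3, 11] satisfying this is 3.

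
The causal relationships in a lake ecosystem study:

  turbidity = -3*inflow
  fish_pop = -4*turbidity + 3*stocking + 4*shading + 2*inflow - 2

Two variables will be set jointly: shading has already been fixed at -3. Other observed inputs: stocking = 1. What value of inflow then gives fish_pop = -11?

With shading held at -3:
Substituting into the fish_pop equation gives fish_pop = 14*inflow - 11.
Solve 14*inflow - 11 = -11: inflow = (-11 + 11) / 14 = 0.

inflow = 0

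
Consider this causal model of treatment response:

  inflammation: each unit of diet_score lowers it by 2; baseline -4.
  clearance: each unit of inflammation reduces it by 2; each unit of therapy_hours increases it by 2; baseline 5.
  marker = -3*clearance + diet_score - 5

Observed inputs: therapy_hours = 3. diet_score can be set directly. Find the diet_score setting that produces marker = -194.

diet_score = 12

Substituting into the clearance equation gives clearance = 4*diet_score + 19.
So marker = -11*diet_score - 62.
Solve -11*diet_score - 62 = -194: diet_score = (-194 + 62) / -11 = 12.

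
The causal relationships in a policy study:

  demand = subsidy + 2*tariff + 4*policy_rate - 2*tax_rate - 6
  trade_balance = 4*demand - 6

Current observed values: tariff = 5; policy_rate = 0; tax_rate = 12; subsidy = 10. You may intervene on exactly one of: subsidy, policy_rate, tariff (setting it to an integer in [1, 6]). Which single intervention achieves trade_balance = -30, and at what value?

Intervening on subsidy: trade_balance = 4*subsidy - 86. Reaching -30 requires subsidy = 14, outside [1, 6].
Intervening on policy_rate: with other inputs at their observed values, trade_balance = 16*policy_rate - 46. Solving for -30 gives policy_rate = 1, within [1, 6].
Intervening on tariff: trade_balance = 8*tariff - 86. Reaching -30 requires tariff = 7, outside [1, 6].

set policy_rate = 1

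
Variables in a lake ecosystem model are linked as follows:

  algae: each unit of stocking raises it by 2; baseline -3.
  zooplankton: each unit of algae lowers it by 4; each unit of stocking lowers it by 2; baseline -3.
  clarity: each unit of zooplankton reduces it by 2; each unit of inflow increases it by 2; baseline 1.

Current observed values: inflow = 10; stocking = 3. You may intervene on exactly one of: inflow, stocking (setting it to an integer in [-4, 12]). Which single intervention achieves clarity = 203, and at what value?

set stocking = 10

Intervening on inflow: clarity = 2*inflow + 43. Reaching 203 requires inflow = 80, outside [-4, 12].
Intervening on stocking: with other inputs at their observed values, clarity = 20*stocking + 3. Solving for 203 gives stocking = 10, within [-4, 12].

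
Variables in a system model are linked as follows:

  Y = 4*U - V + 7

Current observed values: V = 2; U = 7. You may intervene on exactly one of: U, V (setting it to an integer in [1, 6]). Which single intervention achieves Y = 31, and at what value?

set V = 4

Intervening on U: Y = 4*U + 5. Reaching 31 requires U = 13/2, not an integer.
Intervening on V: with other inputs at their observed values, Y = -V + 35. Solving for 31 gives V = 4, within [1, 6].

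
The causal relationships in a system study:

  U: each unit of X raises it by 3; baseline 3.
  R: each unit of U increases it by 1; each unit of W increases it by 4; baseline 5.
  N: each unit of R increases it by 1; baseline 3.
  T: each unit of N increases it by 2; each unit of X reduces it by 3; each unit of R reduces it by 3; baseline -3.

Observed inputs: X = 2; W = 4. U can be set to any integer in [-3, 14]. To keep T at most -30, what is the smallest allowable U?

Intervening on U fixes its value directly, overriding its dependence on X.
Substituting into the R equation gives R = U + 21.
N becomes U + 24.
Substituting into the T equation gives T = -U - 24.
Require -U - 24 ≤ -30, so U ≥ 6.
The smallest integer in [-3, 14] satisfying this is 6.

U = 6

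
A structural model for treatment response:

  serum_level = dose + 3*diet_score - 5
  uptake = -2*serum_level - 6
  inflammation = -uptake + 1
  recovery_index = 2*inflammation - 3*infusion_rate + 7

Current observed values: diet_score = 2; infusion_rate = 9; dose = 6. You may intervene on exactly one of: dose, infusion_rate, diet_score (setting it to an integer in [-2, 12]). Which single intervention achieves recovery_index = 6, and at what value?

Intervening on dose: with other inputs at their observed values, recovery_index = 4*dose - 2. Solving for 6 gives dose = 2, within [-2, 12].
Intervening on infusion_rate: recovery_index = -3*infusion_rate + 49. Reaching 6 requires infusion_rate = 43/3, not an integer.
Intervening on diet_score: recovery_index = 12*diet_score - 2. Reaching 6 requires diet_score = 2/3, not an integer.

set dose = 2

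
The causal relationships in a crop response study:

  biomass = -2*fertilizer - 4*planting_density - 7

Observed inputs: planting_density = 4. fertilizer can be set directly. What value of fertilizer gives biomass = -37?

Substituting into the biomass equation gives biomass = -2*fertilizer - 23.
Solve -2*fertilizer - 23 = -37: fertilizer = (-37 + 23) / -2 = 7.

fertilizer = 7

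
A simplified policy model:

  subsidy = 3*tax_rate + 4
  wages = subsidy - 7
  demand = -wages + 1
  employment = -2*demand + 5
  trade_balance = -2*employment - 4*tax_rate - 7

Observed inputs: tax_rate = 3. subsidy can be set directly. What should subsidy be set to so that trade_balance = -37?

Intervening on subsidy fixes its value directly, overriding its dependence on tax_rate.
Substituting into the demand equation gives demand = -subsidy + 8.
So employment = 2*subsidy - 11.
Substituting into the trade_balance equation gives trade_balance = -4*subsidy + 3.
Solve -4*subsidy + 3 = -37: subsidy = (-37 - 3) / -4 = 10.

subsidy = 10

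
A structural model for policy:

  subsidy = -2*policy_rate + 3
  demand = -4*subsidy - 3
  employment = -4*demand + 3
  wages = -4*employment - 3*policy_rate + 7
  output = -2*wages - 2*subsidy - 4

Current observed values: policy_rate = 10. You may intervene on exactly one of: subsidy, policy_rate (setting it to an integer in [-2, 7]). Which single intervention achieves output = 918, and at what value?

set subsidy = 6

Intervening on subsidy: with other inputs at their observed values, output = 126*subsidy + 162. Solving for 918 gives subsidy = 6, within [-2, 7].
Intervening on policy_rate: output = -246*policy_rate + 480. Reaching 918 requires policy_rate = -73/41, not an integer.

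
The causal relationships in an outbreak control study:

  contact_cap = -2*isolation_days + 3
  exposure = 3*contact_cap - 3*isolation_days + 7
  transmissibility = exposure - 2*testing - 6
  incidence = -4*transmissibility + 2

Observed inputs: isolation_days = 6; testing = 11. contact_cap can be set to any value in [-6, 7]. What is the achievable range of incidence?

74 to 230

Intervening on contact_cap fixes its value directly, overriding its dependence on isolation_days.
Substituting into the exposure equation gives exposure = 3*contact_cap - 11.
So transmissibility = 3*contact_cap - 39.
So incidence = -12*contact_cap + 158.
Linear in contact_cap, so extremes are at the endpoints: contact_cap = -6 gives incidence = 230; contact_cap = 7 gives incidence = 74.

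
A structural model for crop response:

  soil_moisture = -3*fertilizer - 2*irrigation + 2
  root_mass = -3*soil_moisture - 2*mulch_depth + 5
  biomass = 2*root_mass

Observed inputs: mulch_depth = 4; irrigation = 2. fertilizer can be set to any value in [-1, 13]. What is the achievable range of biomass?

-12 to 240

Substituting into the soil_moisture equation gives soil_moisture = -3*fertilizer - 2.
So root_mass = 9*fertilizer + 3.
Substituting into the biomass equation gives biomass = 18*fertilizer + 6.
Linear in fertilizer, so extremes are at the endpoints: fertilizer = -1 gives biomass = -12; fertilizer = 13 gives biomass = 240.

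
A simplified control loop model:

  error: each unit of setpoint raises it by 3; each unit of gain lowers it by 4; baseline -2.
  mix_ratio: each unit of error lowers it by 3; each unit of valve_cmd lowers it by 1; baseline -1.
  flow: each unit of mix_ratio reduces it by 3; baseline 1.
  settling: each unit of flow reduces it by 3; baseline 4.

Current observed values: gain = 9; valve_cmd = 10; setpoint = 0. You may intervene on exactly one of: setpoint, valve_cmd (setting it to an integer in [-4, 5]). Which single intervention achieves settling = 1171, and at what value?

Intervening on setpoint: with other inputs at their observed values, settling = -81*setpoint + 928. Solving for 1171 gives setpoint = -3, within [-4, 5].
Intervening on valve_cmd: settling = -9*valve_cmd + 1018. Reaching 1171 requires valve_cmd = -17, outside [-4, 5].

set setpoint = -3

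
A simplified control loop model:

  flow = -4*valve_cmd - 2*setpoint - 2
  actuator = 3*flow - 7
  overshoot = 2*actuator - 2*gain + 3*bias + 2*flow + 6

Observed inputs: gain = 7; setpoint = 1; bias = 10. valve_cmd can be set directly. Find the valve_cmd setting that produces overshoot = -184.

Substituting into the flow equation gives flow = -4*valve_cmd - 4.
Substituting into the actuator equation gives actuator = -12*valve_cmd - 19.
So overshoot = -32*valve_cmd - 24.
Solve -32*valve_cmd - 24 = -184: valve_cmd = (-184 + 24) / -32 = 5.

valve_cmd = 5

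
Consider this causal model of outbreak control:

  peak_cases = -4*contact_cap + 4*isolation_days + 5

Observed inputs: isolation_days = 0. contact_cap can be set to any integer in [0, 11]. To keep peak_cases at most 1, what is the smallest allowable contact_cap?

contact_cap = 1

Substituting into the peak_cases equation gives peak_cases = -4*contact_cap + 5.
Require -4*contact_cap + 5 ≤ 1, so contact_cap ≥ 1.
The smallest integer in [0, 11] satisfying this is 1.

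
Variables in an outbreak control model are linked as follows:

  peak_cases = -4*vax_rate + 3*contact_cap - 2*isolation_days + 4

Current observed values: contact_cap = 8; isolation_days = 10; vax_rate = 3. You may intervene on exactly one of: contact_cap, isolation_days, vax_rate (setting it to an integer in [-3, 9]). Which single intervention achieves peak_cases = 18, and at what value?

set isolation_days = -1

Intervening on contact_cap: peak_cases = 3*contact_cap - 28. Reaching 18 requires contact_cap = 46/3, not an integer.
Intervening on isolation_days: with other inputs at their observed values, peak_cases = -2*isolation_days + 16. Solving for 18 gives isolation_days = -1, within [-3, 9].
Intervening on vax_rate: peak_cases = -4*vax_rate + 8. Reaching 18 requires vax_rate = -5/2, not an integer.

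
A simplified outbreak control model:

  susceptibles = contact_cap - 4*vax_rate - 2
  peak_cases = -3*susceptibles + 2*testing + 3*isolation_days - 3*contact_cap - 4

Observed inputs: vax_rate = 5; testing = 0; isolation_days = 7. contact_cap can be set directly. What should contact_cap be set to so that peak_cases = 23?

contact_cap = 10

Substituting into the susceptibles equation gives susceptibles = contact_cap - 22.
So peak_cases = -6*contact_cap + 83.
Solve -6*contact_cap + 83 = 23: contact_cap = (23 - 83) / -6 = 10.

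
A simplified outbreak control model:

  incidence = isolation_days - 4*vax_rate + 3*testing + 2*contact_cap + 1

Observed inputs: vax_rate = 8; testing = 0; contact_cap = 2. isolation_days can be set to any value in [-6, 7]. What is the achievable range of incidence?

Substituting into the incidence equation gives incidence = isolation_days - 27.
Linear in isolation_days, so extremes are at the endpoints: isolation_days = -6 gives incidence = -33; isolation_days = 7 gives incidence = -20.

-33 to -20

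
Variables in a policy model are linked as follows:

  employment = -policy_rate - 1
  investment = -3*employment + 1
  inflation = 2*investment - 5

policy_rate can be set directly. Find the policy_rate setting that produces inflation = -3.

Substituting into the investment equation gives investment = 3*policy_rate + 4.
Substituting into the inflation equation gives inflation = 6*policy_rate + 3.
Solve 6*policy_rate + 3 = -3: policy_rate = (-3 - 3) / 6 = -1.

policy_rate = -1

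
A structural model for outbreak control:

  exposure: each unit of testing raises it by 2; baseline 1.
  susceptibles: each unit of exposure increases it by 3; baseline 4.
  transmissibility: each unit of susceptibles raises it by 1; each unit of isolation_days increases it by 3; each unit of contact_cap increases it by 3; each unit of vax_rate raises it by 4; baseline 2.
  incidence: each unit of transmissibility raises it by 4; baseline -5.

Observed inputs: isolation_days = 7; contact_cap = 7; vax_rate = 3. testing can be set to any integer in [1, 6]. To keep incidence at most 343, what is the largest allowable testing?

testing = 4

Substituting into the susceptibles equation gives susceptibles = 6*testing + 7.
Substituting into the transmissibility equation gives transmissibility = 6*testing + 63.
So incidence = 24*testing + 247.
Require 24*testing + 247 ≤ 343, so testing ≤ 4.
The largest integer in [1, 6] satisfying this is 4.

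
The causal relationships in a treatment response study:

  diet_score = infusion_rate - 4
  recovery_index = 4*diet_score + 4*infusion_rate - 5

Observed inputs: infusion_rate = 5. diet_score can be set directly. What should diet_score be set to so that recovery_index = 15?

Intervening on diet_score fixes its value directly, overriding its dependence on infusion_rate.
Substituting into the recovery_index equation gives recovery_index = 4*diet_score + 15.
Solve 4*diet_score + 15 = 15: diet_score = (15 - 15) / 4 = 0.

diet_score = 0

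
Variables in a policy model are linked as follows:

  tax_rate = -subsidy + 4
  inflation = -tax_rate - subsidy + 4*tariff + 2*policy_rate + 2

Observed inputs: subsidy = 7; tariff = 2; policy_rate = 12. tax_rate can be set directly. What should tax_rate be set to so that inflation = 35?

Intervening on tax_rate fixes its value directly, overriding its dependence on subsidy.
Substituting into the inflation equation gives inflation = -tax_rate + 27.
Solve -tax_rate + 27 = 35: tax_rate = (35 - 27) / -1 = -8.

tax_rate = -8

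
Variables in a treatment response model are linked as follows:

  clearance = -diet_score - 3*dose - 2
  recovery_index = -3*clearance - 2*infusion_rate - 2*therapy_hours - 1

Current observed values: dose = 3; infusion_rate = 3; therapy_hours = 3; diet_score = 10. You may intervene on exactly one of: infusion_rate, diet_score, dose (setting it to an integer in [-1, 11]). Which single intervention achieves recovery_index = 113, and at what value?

Intervening on infusion_rate: recovery_index = -2*infusion_rate + 56. Reaching 113 requires infusion_rate = -57/2, not an integer.
Intervening on diet_score: recovery_index = 3*diet_score + 20. Reaching 113 requires diet_score = 31, outside [-1, 11].
Intervening on dose: with other inputs at their observed values, recovery_index = 9*dose + 23. Solving for 113 gives dose = 10, within [-1, 11].

set dose = 10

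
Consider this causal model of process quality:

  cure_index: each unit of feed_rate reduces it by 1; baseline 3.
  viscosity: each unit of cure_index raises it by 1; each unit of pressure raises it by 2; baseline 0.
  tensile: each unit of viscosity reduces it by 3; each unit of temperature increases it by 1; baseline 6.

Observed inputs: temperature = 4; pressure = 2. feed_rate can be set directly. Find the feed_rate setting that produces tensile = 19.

Substituting into the viscosity equation gives viscosity = -feed_rate + 7.
Substituting into the tensile equation gives tensile = 3*feed_rate - 11.
Solve 3*feed_rate - 11 = 19: feed_rate = (19 + 11) / 3 = 10.

feed_rate = 10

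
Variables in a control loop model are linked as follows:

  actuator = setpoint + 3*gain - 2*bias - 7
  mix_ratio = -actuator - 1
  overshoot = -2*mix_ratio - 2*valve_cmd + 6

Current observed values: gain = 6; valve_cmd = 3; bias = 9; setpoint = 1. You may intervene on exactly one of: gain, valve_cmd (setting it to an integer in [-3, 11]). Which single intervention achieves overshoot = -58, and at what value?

set gain = -2

Intervening on gain: with other inputs at their observed values, overshoot = 6*gain - 46. Solving for -58 gives gain = -2, within [-3, 11].
Intervening on valve_cmd: overshoot = -2*valve_cmd - 4. Reaching -58 requires valve_cmd = 27, outside [-3, 11].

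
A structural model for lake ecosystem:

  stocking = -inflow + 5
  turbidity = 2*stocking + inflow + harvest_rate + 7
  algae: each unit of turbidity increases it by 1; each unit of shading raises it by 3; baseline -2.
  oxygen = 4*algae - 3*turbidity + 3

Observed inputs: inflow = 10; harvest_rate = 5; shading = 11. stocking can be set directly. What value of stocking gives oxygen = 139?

stocking = -5

Intervening on stocking fixes its value directly, overriding its dependence on inflow.
Substituting into the turbidity equation gives turbidity = 2*stocking + 22.
So algae = 2*stocking + 53.
oxygen becomes 2*stocking + 149.
Solve 2*stocking + 149 = 139: stocking = (139 - 149) / 2 = -5.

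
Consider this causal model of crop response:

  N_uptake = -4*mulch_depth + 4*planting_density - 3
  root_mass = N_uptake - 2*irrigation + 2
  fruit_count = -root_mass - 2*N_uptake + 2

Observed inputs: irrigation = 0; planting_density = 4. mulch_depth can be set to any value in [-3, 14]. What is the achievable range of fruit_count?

Substituting into the N_uptake equation gives N_uptake = -4*mulch_depth + 13.
Substituting into the root_mass equation gives root_mass = -4*mulch_depth + 15.
So fruit_count = 12*mulch_depth - 39.
Linear in mulch_depth, so extremes are at the endpoints: mulch_depth = -3 gives fruit_count = -75; mulch_depth = 14 gives fruit_count = 129.

-75 to 129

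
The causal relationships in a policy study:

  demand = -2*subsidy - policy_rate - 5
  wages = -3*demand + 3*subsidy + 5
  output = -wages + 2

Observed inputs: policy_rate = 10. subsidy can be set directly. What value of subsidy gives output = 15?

subsidy = -7

Substituting into the demand equation gives demand = -2*subsidy - 15.
This gives wages = 9*subsidy + 50.
Substituting into the output equation gives output = -9*subsidy - 48.
Solve -9*subsidy - 48 = 15: subsidy = (15 + 48) / -9 = -7.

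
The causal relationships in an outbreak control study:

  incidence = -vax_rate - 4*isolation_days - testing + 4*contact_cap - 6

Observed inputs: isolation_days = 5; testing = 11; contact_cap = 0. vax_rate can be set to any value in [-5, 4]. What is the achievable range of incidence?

-41 to -32

Substituting into the incidence equation gives incidence = -vax_rate - 37.
Linear in vax_rate, so extremes are at the endpoints: vax_rate = -5 gives incidence = -32; vax_rate = 4 gives incidence = -41.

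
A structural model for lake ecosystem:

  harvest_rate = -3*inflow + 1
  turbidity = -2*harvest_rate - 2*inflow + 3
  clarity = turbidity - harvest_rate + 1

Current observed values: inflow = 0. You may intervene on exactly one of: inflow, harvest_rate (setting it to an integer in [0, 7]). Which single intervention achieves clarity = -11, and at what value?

set harvest_rate = 5

Intervening on inflow: clarity = 7*inflow + 1. Reaching -11 requires inflow = -12/7, not an integer.
Intervening on harvest_rate: with other inputs at their observed values, clarity = -3*harvest_rate + 4. Solving for -11 gives harvest_rate = 5, within [0, 7].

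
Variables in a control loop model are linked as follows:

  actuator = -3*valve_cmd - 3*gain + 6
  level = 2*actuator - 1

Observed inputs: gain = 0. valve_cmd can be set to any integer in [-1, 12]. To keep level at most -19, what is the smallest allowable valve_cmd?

Substituting into the actuator equation gives actuator = -3*valve_cmd + 6.
Substituting into the level equation gives level = -6*valve_cmd + 11.
Require -6*valve_cmd + 11 ≤ -19, so valve_cmd ≥ 5.
The smallest integer in [-1, 12] satisfying this is 5.

valve_cmd = 5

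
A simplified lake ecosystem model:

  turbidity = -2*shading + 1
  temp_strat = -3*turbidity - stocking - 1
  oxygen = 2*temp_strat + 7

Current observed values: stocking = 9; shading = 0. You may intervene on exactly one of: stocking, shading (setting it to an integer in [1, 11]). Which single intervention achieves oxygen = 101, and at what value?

set shading = 10

Intervening on stocking: oxygen = -2*stocking - 1. Reaching 101 requires stocking = -51, outside [1, 11].
Intervening on shading: with other inputs at their observed values, oxygen = 12*shading - 19. Solving for 101 gives shading = 10, within [1, 11].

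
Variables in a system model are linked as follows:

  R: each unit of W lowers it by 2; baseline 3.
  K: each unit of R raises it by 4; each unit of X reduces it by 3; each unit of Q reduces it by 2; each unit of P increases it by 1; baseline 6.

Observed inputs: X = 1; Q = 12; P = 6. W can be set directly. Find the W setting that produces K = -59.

Substituting into the K equation gives K = -8*W - 3.
Solve -8*W - 3 = -59: W = (-59 + 3) / -8 = 7.

W = 7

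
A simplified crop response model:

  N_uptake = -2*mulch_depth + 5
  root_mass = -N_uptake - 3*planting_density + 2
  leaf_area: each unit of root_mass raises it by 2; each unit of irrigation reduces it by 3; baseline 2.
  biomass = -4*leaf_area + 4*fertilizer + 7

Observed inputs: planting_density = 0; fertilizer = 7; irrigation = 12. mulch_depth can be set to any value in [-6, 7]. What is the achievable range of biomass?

83 to 291

Substituting into the root_mass equation gives root_mass = 2*mulch_depth - 3.
So leaf_area = 4*mulch_depth - 40.
Substituting into the biomass equation gives biomass = -16*mulch_depth + 195.
Linear in mulch_depth, so extremes are at the endpoints: mulch_depth = -6 gives biomass = 291; mulch_depth = 7 gives biomass = 83.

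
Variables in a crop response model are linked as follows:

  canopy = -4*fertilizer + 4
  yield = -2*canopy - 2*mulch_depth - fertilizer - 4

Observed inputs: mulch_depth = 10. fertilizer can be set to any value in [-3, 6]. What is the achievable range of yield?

-53 to 10

Substituting into the yield equation gives yield = 7*fertilizer - 32.
Linear in fertilizer, so extremes are at the endpoints: fertilizer = -3 gives yield = -53; fertilizer = 6 gives yield = 10.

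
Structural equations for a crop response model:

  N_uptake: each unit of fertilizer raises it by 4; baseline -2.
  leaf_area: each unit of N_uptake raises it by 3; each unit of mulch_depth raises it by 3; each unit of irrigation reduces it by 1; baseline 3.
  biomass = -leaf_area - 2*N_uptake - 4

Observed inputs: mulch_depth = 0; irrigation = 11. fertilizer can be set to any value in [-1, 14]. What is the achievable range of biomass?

Substituting into the leaf_area equation gives leaf_area = 12*fertilizer - 14.
biomass becomes -20*fertilizer + 14.
Linear in fertilizer, so extremes are at the endpoints: fertilizer = -1 gives biomass = 34; fertilizer = 14 gives biomass = -266.

-266 to 34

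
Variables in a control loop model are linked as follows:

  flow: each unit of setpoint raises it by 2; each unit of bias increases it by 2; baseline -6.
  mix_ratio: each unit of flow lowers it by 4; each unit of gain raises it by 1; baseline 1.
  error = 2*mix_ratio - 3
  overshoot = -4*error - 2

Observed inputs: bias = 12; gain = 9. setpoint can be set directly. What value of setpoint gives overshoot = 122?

setpoint = -6

Substituting into the flow equation gives flow = 2*setpoint + 18.
Substituting into the mix_ratio equation gives mix_ratio = -8*setpoint - 62.
So error = -16*setpoint - 127.
Substituting into the overshoot equation gives overshoot = 64*setpoint + 506.
Solve 64*setpoint + 506 = 122: setpoint = (122 - 506) / 64 = -6.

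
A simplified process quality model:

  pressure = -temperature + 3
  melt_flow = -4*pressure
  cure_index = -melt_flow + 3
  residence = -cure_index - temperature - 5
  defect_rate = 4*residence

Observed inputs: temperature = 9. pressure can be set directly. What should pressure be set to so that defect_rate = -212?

pressure = 9

Intervening on pressure fixes its value directly, overriding its dependence on temperature.
Substituting into the cure_index equation gives cure_index = 4*pressure + 3.
Substituting into the residence equation gives residence = -4*pressure - 17.
So defect_rate = -16*pressure - 68.
Solve -16*pressure - 68 = -212: pressure = (-212 + 68) / -16 = 9.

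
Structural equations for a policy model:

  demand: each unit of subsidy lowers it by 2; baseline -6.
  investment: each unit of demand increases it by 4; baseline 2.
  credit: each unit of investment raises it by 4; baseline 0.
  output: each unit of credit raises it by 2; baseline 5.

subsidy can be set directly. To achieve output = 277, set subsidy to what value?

Substituting into the investment equation gives investment = -8*subsidy - 22.
Substituting into the credit equation gives credit = -32*subsidy - 88.
output becomes -64*subsidy - 171.
Solve -64*subsidy - 171 = 277: subsidy = (277 + 171) / -64 = -7.

subsidy = -7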